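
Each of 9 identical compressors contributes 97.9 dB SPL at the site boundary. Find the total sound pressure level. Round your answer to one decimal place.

N identical incoherent sources raise the level by 10·log₁₀ N.
L_total = 97.9 + 10·log₁₀(9) = 97.9 + 9.542 = 107.44 dB SPL.

107.4 dB SPL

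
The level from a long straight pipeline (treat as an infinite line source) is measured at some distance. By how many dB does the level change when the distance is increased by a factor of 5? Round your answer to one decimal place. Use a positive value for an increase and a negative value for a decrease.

A line source loses 3 dB per doubling of distance; generally ΔL = −10·log₁₀(r₂/r₁).
ΔL = −10·log₁₀(5) = -6.99 dB.

-7.0 dB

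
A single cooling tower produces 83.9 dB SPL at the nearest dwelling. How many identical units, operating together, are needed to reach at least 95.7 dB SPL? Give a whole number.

The shortfall is 95.7 − 83.9 = 11.8 dB, and N units add 10·log₁₀ N, so need 10·log₁₀ N ≥ 11.8.
N ≥ 10^(11.8/10) = 15.136, so N = 16.

16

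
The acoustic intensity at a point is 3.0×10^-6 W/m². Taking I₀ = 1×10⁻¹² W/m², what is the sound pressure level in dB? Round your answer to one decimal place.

Dividing by I₀ shifts the exponent by 12: I/I₀ = 3.0×10^6.
L = 10·(0.4771 + 6) = 64.77 dB.

64.8 dB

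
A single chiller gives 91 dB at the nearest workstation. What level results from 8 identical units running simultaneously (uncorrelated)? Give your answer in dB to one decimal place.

With 8 equal, uncorrelated contributions the intensity is 8× that of one unit, giving a rise of 10·log₁₀ 8.
L_total = 91 + 10·log₁₀(8) = 91 + 9.031 = 100.03 dB.

100.0 dB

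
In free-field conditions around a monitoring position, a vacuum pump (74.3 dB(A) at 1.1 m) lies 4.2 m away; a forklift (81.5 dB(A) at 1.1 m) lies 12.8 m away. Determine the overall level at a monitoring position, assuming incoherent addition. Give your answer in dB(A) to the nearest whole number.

Propagate each source to the receiver with L = L_ref − 20·log₁₀(r/r_ref), then add intensities.
vacuum pump: 74.3 − 20·log₁₀(4.2/1.1) = 74.3 − 11.64 = 62.66 dB(A).
forklift: 81.5 − 20·log₁₀(12.8/1.1) = 81.5 − 21.32 = 60.18 dB(A).
Σ 10^(L/10) = 2.889e+06 → L_total = 10·log₁₀(2.889e+06) = 64.61 dB(A).

65 dB(A)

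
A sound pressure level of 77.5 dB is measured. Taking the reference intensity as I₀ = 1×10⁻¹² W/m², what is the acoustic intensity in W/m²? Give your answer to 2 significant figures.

5.6e-05 W/m²

I = I₀·10^(L/10) = 10⁻¹² × 10^(77.5/10) = 10^(-4.250).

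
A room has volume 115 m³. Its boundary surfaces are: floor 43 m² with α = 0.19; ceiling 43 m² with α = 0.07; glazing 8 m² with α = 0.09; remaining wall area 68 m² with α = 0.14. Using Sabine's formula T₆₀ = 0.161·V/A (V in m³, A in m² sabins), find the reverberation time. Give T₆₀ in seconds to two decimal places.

0.86 s

A = Σ Sᵢαᵢ = 43·0.19 + 43·0.07 + 8·0.09 + 68·0.14 = 21.42 m².
T₆₀ = 0.161·V/A = 0.161·115/21.42 = 0.864 s.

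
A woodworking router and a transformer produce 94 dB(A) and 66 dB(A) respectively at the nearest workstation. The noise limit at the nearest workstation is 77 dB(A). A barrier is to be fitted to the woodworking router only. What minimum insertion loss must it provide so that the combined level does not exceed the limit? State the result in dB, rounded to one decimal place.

Fixed contribution from the other source: Σ 10^(L/10) = 10^(66/10) = 3.981e+06 (66.00 dB(A)).
The limit corresponds to 10^(77/10) = 5.012e+07; subtracting the fixed part leaves 4.614e+07 for the woodworking router, i.e. 76.64 dB(A).
Required insertion loss = 94 − 76.64 = 17.36 dB.

17.4 dB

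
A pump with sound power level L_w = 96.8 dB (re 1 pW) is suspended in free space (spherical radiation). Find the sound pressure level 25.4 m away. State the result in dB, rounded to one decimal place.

The power spreads over a sphere of area 4π·r², so L_p = L_w − 10·log₁₀(4π·r²).
4π·r² = 8107 m², 10·log₁₀ of that is 39.089 dB.
L_p = 96.8 − 39.089 = 57.71 dB.

57.7 dB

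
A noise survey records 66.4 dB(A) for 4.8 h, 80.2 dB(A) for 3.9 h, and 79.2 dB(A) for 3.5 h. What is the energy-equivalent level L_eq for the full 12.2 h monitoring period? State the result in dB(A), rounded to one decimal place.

77.7 dB(A)

The energy average is taken in the linear domain: L_eq = 10·log₁₀[(Σ tᵢ·10^(Lᵢ/10))/T], T = 12.2 h.
Σ tᵢ·10^(Lᵢ/10) = 4.8·10^(66.4/10) + 3.9·10^(80.2/10) + 3.5·10^(79.2/10) = 7.205e+08.
L_eq = 10·log₁₀(7.205e+08/12.2) = 77.71 dB(A).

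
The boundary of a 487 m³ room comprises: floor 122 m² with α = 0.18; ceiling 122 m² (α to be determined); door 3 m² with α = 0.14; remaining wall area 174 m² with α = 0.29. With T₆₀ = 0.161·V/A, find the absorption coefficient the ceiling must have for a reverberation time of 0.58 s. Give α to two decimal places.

From T₆₀ = 0.161·V/A, the target T₆₀ = 0.58 s needs A = 0.161·487/0.58 = 135.18 m².
Absorption from the other surfaces = 122·0.18 + 3·0.14 + 174·0.29 = 72.84 m², so the ceiling must supply 62.34 m² over 122 m².
α = 62.34/122 = 0.511.

0.51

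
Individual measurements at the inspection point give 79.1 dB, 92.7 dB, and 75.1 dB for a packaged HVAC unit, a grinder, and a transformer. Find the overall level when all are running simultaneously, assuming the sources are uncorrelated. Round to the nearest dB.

Incoherent sources combine by intensity addition: L_total = 10·log₁₀(Σ 10^(L_i/10)).
Σ 10^(L/10) = 10^(79.1/10) + 10^(92.7/10) + 10^(75.1/10) = 1.976e+09.
L_total = 10·log₁₀(1.976e+09) = 92.96 dB.

93 dB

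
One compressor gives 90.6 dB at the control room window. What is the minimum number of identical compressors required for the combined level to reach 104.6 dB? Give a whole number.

The shortfall is 104.6 − 90.6 = 14.0 dB, and N units add 10·log₁₀ N, so need 10·log₁₀ N ≥ 14.0.
N ≥ 10^(14.0/10) = 25.119, so N = 26.

26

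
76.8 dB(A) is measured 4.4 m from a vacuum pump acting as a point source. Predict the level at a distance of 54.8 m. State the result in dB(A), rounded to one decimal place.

Point-source attenuation: ΔL = 20·log₁₀(r₂/r₁) = 20·log₁₀(54.8/4.4) = 21.907 dB.
L₂ = 76.8 − 20·log₁₀(54.8/4.4) = 76.8 − 21.907 = 54.89 dB(A).

54.9 dB(A)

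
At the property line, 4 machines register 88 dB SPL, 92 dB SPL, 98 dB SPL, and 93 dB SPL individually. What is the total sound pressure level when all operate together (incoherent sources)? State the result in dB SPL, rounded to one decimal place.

100.2 dB SPL

For uncorrelated sources the intensities add, so convert each level to linear form, sum, and take 10·log₁₀ of the total.
Σ 10^(L/10) = 10^(88/10) + 10^(92/10) + 10^(98/10) + 10^(93/10) = 1.052e+10.
L_total = 10·log₁₀(1.052e+10) = 100.22 dB SPL.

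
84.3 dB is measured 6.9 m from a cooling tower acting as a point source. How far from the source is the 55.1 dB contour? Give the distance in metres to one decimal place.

The 29.2 dB drop corresponds to a distance ratio of 10^(29.2/20) for a point source.
r₂ = 6.9·10^((84.3−55.1)/20) = 6.9·10^(29.2/20) = 199.00 m.

199.0 m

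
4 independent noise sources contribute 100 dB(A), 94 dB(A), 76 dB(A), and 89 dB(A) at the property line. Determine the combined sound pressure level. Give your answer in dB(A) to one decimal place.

101.3 dB(A)

For uncorrelated sources the intensities add, so convert each level to linear form, sum, and take 10·log₁₀ of the total.
Σ 10^(L/10) = 10^(100/10) + 10^(94/10) + 10^(76/10) + 10^(89/10) = 1.335e+10.
L_total = 10·log₁₀(1.335e+10) = 101.25 dB(A).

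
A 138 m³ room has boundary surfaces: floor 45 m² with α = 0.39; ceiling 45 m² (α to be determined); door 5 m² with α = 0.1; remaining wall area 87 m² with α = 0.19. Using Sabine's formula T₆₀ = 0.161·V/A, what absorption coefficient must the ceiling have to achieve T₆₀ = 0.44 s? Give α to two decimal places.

Required total absorption A = 0.161·138/0.44 = 50.50 m².
Absorption from the other surfaces = 45·0.39 + 5·0.1 + 87·0.19 = 34.58 m², so the ceiling must supply 15.92 m² over 45 m².
α = 15.92/45 = 0.354.

0.35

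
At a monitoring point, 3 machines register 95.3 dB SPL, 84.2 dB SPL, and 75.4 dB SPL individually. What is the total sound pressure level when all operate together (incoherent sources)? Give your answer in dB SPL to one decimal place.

For uncorrelated sources the intensities add, so convert each level to linear form, sum, and take 10·log₁₀ of the total.
Σ 10^(L/10) = 10^(95.3/10) + 10^(84.2/10) + 10^(75.4/10) = 3.686e+09.
L_total = 10·log₁₀(3.686e+09) = 95.67 dB SPL.

95.7 dB SPL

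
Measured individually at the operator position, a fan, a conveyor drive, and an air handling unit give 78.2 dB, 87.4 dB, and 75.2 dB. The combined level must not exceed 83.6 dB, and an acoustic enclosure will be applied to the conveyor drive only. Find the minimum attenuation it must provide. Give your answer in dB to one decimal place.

Everything except the conveyor drive sums to 10^(78.2/10) + 10^(75.2/10) = 9.918e+07 in linear terms, 79.96 dB.
The limit corresponds to 10^(83.6/10) = 2.291e+08; subtracting the fixed part leaves 1.299e+08 for the conveyor drive, i.e. 81.14 dB.
So the conveyor drive must be reduced from 87.4 to 81.14 dB: IL = 6.26 dB.

6.3 dB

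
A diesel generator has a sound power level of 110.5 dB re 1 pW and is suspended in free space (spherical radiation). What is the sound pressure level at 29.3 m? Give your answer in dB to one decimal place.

70.2 dB

L_p = L_w − 10·log₁₀(4π·r²) with r = 29.3 m.
4π·r² = 1.079e+04 m², 10·log₁₀ of that is 40.329 dB.
L_p = 110.5 − 40.329 = 70.17 dB.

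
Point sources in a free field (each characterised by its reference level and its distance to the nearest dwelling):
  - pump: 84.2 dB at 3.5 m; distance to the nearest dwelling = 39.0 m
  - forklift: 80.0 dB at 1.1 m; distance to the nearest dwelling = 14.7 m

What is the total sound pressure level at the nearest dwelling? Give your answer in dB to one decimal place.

First find each source's level at the receiver (point-source: −20·log₁₀(r/r_ref)), then combine on an intensity basis.
pump: 84.2 − 20·log₁₀(39.0/3.5) = 84.2 − 20.94 = 63.26 dB.
forklift: 80.0 − 20·log₁₀(14.7/1.1) = 80.0 − 22.52 = 57.48 dB.
Σ 10^(L/10) = 2.678e+06 → L_total = 10·log₁₀(2.678e+06) = 64.28 dB.

64.3 dB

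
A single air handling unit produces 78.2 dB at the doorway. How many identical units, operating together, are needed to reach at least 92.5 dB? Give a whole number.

Need L₁ + 10·log₁₀ N ≥ 92.5, i.e. log₁₀ N ≥ 1.43.
N ≥ 10^(14.3/10) = 26.915, so N = 27.

27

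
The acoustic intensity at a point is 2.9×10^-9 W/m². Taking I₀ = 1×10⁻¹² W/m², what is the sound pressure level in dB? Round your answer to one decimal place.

34.6 dB

I/I₀ = 2.9×10^-9/10⁻¹² = 2.9×10^3, and L = 10·log₁₀(I/I₀).
L = 10·(0.4624 + 3) = 34.62 dB.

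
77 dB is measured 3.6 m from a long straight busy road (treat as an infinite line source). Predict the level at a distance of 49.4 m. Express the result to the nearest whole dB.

66 dB

Cylindrical spreading from a line source gives a 10·log₁₀(r₂/r₁) drop.
L₂ = 77 − 10·log₁₀(49.4/3.6) = 77 − 11.374 = 65.63 dB.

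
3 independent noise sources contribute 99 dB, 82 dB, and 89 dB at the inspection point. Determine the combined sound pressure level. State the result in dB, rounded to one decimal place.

99.5 dB

Incoherent sources combine by intensity addition: L_total = 10·log₁₀(Σ 10^(L_i/10)).
Σ 10^(L/10) = 10^(99/10) + 10^(82/10) + 10^(89/10) = 8.896e+09.
L_total = 10·log₁₀(8.896e+09) = 99.49 dB.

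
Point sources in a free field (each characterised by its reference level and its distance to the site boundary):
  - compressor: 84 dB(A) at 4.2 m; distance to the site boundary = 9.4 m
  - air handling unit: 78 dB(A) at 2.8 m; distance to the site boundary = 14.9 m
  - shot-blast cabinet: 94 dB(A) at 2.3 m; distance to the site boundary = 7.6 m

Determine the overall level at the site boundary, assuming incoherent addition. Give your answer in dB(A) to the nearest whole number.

85 dB(A)

Apply inverse-square spreading to bring every level to the receiver, then sum 10^(L/10).
compressor: 84 − 20·log₁₀(9.4/4.2) = 84 − 7.00 = 77.00 dB(A).
air handling unit: 78 − 20·log₁₀(14.9/2.8) = 78 − 14.52 = 63.48 dB(A).
shot-blast cabinet: 94 − 20·log₁₀(7.6/2.3) = 94 − 10.38 = 83.62 dB(A).
Σ 10^(L/10) = 2.824e+08 → L_total = 10·log₁₀(2.824e+08) = 84.51 dB(A).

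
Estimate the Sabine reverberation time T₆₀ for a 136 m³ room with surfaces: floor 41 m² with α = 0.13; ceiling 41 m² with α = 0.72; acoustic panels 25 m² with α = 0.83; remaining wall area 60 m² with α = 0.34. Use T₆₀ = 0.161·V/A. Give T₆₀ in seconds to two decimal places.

0.29 s

Total absorption A = 41·0.13 + 41·0.72 + 25·0.83 + 60·0.34 = 76.00 m² sabins.
T₆₀ = 0.161·V/A = 0.161·136/76.00 = 0.288 s.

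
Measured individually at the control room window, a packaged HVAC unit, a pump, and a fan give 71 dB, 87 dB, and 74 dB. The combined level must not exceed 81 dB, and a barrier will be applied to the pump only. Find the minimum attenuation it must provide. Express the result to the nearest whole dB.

Everything except the pump sums to 10^(71/10) + 10^(74/10) = 3.771e+07 in linear terms, 75.76 dB.
The limit corresponds to 10^(81/10) = 1.259e+08; subtracting the fixed part leaves 8.818e+07 for the pump, i.e. 79.45 dB.
Required insertion loss = 87 − 79.45 = 7.55 dB.

8 dB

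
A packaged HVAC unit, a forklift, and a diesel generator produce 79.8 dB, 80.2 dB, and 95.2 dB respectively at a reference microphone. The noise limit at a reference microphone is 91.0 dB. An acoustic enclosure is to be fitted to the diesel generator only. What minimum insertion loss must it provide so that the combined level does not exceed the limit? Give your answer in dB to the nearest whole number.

5 dB

Everything except the diesel generator sums to 10^(79.8/10) + 10^(80.2/10) = 2.002e+08 in linear terms, 83.01 dB.
To meet 91.0 dB overall, the treated diesel generator may contribute at most 10^(91.0/10) − 2.002e+08 = 1.059e+09, i.e. 90.25 dB.
Required insertion loss = 95.2 − 90.25 = 4.95 dB.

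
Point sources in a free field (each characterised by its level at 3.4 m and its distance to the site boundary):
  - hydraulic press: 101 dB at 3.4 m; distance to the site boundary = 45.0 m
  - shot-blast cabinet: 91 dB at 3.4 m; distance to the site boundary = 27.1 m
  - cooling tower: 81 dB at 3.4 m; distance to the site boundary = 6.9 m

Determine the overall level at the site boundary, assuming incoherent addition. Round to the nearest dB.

81 dB

Propagate each source to the receiver with L = L_ref − 20·log₁₀(r/r_ref), then add intensities.
hydraulic press: 101 − 20·log₁₀(45.0/3.4) = 101 − 22.43 = 78.57 dB.
shot-blast cabinet: 91 − 20·log₁₀(27.1/3.4) = 91 − 18.03 = 72.97 dB.
cooling tower: 81 − 20·log₁₀(6.9/3.4) = 81 − 6.15 = 74.85 dB.
Σ 10^(L/10) = 1.223e+08 → L_total = 10·log₁₀(1.223e+08) = 80.87 dB.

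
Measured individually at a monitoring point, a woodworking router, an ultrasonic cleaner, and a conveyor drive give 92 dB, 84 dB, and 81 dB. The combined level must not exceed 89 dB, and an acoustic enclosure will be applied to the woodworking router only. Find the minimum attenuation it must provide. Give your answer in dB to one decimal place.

5.8 dB

Everything except the woodworking router sums to 10^(84/10) + 10^(81/10) = 3.771e+08 in linear terms, 85.76 dB.
To meet 89 dB overall, the treated woodworking router may contribute at most 10^(89/10) − 3.771e+08 = 4.172e+08, i.e. 86.20 dB.
Required insertion loss = 92 − 86.20 = 5.80 dB.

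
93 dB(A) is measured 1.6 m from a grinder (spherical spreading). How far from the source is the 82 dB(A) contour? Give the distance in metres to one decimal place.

The 11.0 dB drop corresponds to a distance ratio of 10^(11.0/20) for a point source.
r₂ = 1.6·10^((93−82)/20) = 1.6·10^(11.0/20) = 5.68 m.

5.7 m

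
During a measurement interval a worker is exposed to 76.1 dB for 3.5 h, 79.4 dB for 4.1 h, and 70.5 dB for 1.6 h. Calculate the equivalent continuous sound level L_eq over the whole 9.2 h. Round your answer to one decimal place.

77.5 dB

The energy average is taken in the linear domain: L_eq = 10·log₁₀[(Σ tᵢ·10^(Lᵢ/10))/T], T = 9.2 h.
Σ tᵢ·10^(Lᵢ/10) = 3.5·10^(76.1/10) + 4.1·10^(79.4/10) + 1.6·10^(70.5/10) = 5.176e+08.
L_eq = 10·log₁₀(5.176e+08/9.2) = 77.50 dB.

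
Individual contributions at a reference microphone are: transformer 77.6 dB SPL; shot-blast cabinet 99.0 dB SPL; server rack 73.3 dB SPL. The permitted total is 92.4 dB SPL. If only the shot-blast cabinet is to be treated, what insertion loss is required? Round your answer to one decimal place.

Everything except the shot-blast cabinet sums to 10^(77.6/10) + 10^(73.3/10) = 7.892e+07 in linear terms, 78.97 dB SPL.
The limit corresponds to 10^(92.4/10) = 1.738e+09; subtracting the fixed part leaves 1.659e+09 for the shot-blast cabinet, i.e. 92.20 dB SPL.
So the shot-blast cabinet must be reduced from 99.0 to 92.20 dB SPL: IL = 6.80 dB.

6.8 dB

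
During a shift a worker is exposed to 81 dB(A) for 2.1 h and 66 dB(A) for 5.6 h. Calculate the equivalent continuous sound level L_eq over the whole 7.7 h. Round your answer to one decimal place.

The energy average is taken in the linear domain: L_eq = 10·log₁₀[(Σ tᵢ·10^(Lᵢ/10))/T], T = 7.7 h.
Σ tᵢ·10^(Lᵢ/10) = 2.1·10^(81/10) + 5.6·10^(66/10) = 2.867e+08.
L_eq = 10·log₁₀(2.867e+08/7.7) = 75.71 dB(A).

75.7 dB(A)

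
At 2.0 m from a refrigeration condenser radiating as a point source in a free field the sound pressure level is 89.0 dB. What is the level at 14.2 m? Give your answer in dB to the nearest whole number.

72 dB

Point-source attenuation: ΔL = 20·log₁₀(r₂/r₁) = 20·log₁₀(14.2/2.0) = 17.025 dB.
L₂ = 89.0 − 20·log₁₀(14.2/2.0) = 89.0 − 17.025 = 71.97 dB.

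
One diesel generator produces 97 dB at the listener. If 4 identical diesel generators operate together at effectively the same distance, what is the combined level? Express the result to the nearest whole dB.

103 dB

With 4 equal, uncorrelated contributions the intensity is 4× that of one unit, giving a rise of 10·log₁₀ 4.
L_total = 97 + 10·log₁₀(4) = 97 + 6.021 = 103.02 dB.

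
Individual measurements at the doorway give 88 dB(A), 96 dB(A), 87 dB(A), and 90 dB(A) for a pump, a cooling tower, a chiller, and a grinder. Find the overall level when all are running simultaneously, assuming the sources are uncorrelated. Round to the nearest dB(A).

For uncorrelated sources the intensities add, so convert each level to linear form, sum, and take 10·log₁₀ of the total.
Σ 10^(L/10) = 10^(88/10) + 10^(96/10) + 10^(87/10) + 10^(90/10) = 6.113e+09.
L_total = 10·log₁₀(6.113e+09) = 97.86 dB(A).

98 dB(A)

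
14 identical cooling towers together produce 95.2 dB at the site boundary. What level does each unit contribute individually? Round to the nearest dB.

14 equal contributions raise the level by 10·log₁₀ 14 = 11.461 dB, so each unit alone gives 95.2 − 11.461.

84 dB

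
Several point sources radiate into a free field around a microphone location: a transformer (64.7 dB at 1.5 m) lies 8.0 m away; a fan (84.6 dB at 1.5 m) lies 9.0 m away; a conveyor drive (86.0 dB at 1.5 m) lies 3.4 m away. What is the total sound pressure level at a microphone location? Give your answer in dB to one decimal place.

79.3 dB

Apply inverse-square spreading to bring every level to the receiver, then sum 10^(L/10).
transformer: 64.7 − 20·log₁₀(8.0/1.5) = 64.7 − 14.54 = 50.16 dB.
fan: 84.6 − 20·log₁₀(9.0/1.5) = 84.6 − 15.56 = 69.04 dB.
conveyor drive: 86.0 − 20·log₁₀(3.4/1.5) = 86.0 − 7.11 = 78.89 dB.
Σ 10^(L/10) = 8.560e+07 → L_total = 10·log₁₀(8.560e+07) = 79.32 dB.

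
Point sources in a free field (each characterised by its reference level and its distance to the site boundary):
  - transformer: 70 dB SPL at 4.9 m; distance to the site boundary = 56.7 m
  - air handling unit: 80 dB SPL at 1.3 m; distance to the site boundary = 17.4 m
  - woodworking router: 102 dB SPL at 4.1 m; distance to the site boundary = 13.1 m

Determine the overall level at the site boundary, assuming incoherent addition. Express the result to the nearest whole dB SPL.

Propagate each source to the receiver with L = L_ref − 20·log₁₀(r/r_ref), then add intensities.
transformer: 70 − 20·log₁₀(56.7/4.9) = 70 − 21.27 = 48.73 dB SPL.
air handling unit: 80 − 20·log₁₀(17.4/1.3) = 80 − 22.53 = 57.47 dB SPL.
woodworking router: 102 − 20·log₁₀(13.1/4.1) = 102 − 10.09 = 91.91 dB SPL.
Σ 10^(L/10) = 1.553e+09 → L_total = 10·log₁₀(1.553e+09) = 91.91 dB SPL.

92 dB SPL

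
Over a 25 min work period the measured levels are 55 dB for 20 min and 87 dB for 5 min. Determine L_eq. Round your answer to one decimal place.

80.0 dB

L_eq = 10·log₁₀[(1/T)·Σ tᵢ·10^(Lᵢ/10)] with T = 25 min.
Σ tᵢ·10^(Lᵢ/10) = 20·10^(55/10) + 5·10^(87/10) = 2.512e+09.
L_eq = 10·log₁₀(2.512e+09/25) = 80.02 dB.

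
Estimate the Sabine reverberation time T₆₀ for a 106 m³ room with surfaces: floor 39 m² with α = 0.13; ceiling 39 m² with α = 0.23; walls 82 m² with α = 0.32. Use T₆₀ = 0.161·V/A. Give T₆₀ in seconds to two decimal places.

0.42 s

A = Σ Sᵢαᵢ = 39·0.13 + 39·0.23 + 82·0.32 = 40.28 m².
T₆₀ = 0.161·V/A = 0.161·106/40.28 = 0.424 s.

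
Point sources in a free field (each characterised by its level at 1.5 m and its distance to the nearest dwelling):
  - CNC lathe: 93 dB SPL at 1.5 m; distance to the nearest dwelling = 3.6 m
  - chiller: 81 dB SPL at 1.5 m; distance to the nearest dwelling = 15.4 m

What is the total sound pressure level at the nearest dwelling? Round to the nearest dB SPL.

Apply inverse-square spreading to bring every level to the receiver, then sum 10^(L/10).
CNC lathe: 93 − 20·log₁₀(3.6/1.5) = 93 − 7.60 = 85.40 dB SPL.
chiller: 81 − 20·log₁₀(15.4/1.5) = 81 − 20.23 = 60.77 dB SPL.
Σ 10^(L/10) = 3.476e+08 → L_total = 10·log₁₀(3.476e+08) = 85.41 dB SPL.

85 dB SPL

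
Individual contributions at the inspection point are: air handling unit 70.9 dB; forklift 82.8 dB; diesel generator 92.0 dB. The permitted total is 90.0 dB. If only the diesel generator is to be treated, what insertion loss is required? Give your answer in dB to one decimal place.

3.0 dB

Everything except the diesel generator sums to 10^(70.9/10) + 10^(82.8/10) = 2.028e+08 in linear terms, 83.07 dB.
The limit corresponds to 10^(90.0/10) = 1.000e+09; subtracting the fixed part leaves 7.972e+08 for the diesel generator, i.e. 89.02 dB.
Required insertion loss = 92.0 − 89.02 = 2.98 dB.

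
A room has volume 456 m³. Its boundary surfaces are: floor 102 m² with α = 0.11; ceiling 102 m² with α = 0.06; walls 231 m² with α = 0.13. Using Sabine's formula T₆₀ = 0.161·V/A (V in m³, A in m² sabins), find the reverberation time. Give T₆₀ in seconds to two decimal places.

Summing Sᵢαᵢ: 102·0.11 + 102·0.06 + 231·0.13 = 47.37 m².
T₆₀ = 0.161 × 456 / 47.37 = 1.550 s.

1.55 s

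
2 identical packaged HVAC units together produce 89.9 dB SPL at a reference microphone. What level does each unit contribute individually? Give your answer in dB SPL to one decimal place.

Dividing the total intensity by 2 lowers the level by 10·log₁₀ 2 = 3.010 dB: L₁ = 89.9 − 3.010.

86.9 dB SPL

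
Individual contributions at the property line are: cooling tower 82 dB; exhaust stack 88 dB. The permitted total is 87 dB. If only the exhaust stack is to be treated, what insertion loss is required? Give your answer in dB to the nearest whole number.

Fixed contribution from the other source: Σ 10^(L/10) = 10^(82/10) = 1.585e+08 (82.00 dB).
The limit corresponds to 10^(87/10) = 5.012e+08; subtracting the fixed part leaves 3.427e+08 for the exhaust stack, i.e. 85.35 dB.
Required insertion loss = 88 − 85.35 = 2.65 dB.

3 dB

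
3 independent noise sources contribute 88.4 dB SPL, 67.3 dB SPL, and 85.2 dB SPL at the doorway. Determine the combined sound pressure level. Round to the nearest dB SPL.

90 dB SPL

For uncorrelated sources the intensities add, so convert each level to linear form, sum, and take 10·log₁₀ of the total.
Σ 10^(L/10) = 10^(88.4/10) + 10^(67.3/10) + 10^(85.2/10) = 1.028e+09.
L_total = 10·log₁₀(1.028e+09) = 90.12 dB SPL.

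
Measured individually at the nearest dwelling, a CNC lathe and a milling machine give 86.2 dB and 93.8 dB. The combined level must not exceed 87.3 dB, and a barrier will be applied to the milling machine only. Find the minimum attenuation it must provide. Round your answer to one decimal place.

Fixed contribution from the other source: Σ 10^(L/10) = 10^(86.2/10) = 4.169e+08 (86.20 dB).
The limit corresponds to 10^(87.3/10) = 5.370e+08; subtracting the fixed part leaves 1.202e+08 for the milling machine, i.e. 80.80 dB.
So the milling machine must be reduced from 93.8 to 80.80 dB: IL = 13.00 dB.

13.0 dB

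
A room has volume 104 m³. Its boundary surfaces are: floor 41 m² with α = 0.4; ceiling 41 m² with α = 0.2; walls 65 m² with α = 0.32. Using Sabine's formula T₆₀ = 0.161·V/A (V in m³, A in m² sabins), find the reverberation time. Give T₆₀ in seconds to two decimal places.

0.37 s

Summing Sᵢαᵢ: 41·0.4 + 41·0.2 + 65·0.32 = 45.40 m².
T₆₀ = 0.161·V/A = 0.161·104/45.40 = 0.369 s.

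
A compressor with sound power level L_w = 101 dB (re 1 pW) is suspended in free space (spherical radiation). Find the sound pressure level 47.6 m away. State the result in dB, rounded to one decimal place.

56.5 dB

Free-field spherical radiation: L_p = L_w − 10·log₁₀(4π·r²), r = 47.6 m.
4π·r² = 2.847e+04 m², 10·log₁₀ of that is 44.544 dB.
L_p = 101 − 44.544 = 56.46 dB.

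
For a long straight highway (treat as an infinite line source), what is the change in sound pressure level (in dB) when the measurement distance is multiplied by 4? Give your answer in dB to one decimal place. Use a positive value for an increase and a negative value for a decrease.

A line source loses 3 dB per doubling of distance; generally ΔL = −10·log₁₀(r₂/r₁).
ΔL = −10·log₁₀(4) = -6.02 dB.

-6.0 dB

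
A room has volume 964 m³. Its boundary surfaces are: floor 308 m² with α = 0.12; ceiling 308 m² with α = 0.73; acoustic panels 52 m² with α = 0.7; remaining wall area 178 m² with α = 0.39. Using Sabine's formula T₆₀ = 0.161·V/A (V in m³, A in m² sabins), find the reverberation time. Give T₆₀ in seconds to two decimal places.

Summing Sᵢαᵢ: 308·0.12 + 308·0.73 + 52·0.7 + 178·0.39 = 367.62 m².
T₆₀ = 0.161·V/A = 0.161·964/367.62 = 0.422 s.

0.42 s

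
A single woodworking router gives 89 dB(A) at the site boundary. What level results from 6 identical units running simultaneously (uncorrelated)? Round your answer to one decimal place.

96.8 dB(A)

L_total = L₁ + 10·log₁₀ N for N identical incoherent sources.
L_total = 89 + 10·log₁₀(6) = 89 + 7.782 = 96.78 dB(A).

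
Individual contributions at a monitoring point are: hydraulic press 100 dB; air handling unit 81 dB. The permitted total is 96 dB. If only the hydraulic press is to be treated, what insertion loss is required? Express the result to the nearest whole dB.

Fixed contribution from the other source: Σ 10^(L/10) = 10^(81/10) = 1.259e+08 (81.00 dB).
To meet 96 dB overall, the treated hydraulic press may contribute at most 10^(96/10) − 1.259e+08 = 3.855e+09, i.e. 95.86 dB.
So the hydraulic press must be reduced from 100 to 95.86 dB: IL = 4.14 dB.

4 dB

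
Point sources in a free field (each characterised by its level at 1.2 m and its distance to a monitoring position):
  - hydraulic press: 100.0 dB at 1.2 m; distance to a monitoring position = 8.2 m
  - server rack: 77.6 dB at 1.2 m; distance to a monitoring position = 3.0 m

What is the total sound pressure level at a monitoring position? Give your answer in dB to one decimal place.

83.5 dB

Propagate each source to the receiver with L = L_ref − 20·log₁₀(r/r_ref), then add intensities.
hydraulic press: 100.0 − 20·log₁₀(8.2/1.2) = 100.0 − 16.69 = 83.31 dB.
server rack: 77.6 − 20·log₁₀(3.0/1.2) = 77.6 − 7.96 = 69.64 dB.
Σ 10^(L/10) = 2.234e+08 → L_total = 10·log₁₀(2.234e+08) = 83.49 dB.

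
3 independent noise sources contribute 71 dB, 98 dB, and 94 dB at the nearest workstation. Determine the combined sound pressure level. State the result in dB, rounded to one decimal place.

For uncorrelated sources the intensities add, so convert each level to linear form, sum, and take 10·log₁₀ of the total.
Σ 10^(L/10) = 10^(71/10) + 10^(98/10) + 10^(94/10) = 8.834e+09.
L_total = 10·log₁₀(8.834e+09) = 99.46 dB.

99.5 dB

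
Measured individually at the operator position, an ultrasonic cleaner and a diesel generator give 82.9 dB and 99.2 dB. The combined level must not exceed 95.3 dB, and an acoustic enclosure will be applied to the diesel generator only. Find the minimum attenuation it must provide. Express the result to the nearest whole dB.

4 dB

Fixed contribution from the other source: Σ 10^(L/10) = 10^(82.9/10) = 1.950e+08 (82.90 dB).
To meet 95.3 dB overall, the treated diesel generator may contribute at most 10^(95.3/10) − 1.950e+08 = 3.193e+09, i.e. 95.04 dB.
Required insertion loss = 99.2 − 95.04 = 4.16 dB.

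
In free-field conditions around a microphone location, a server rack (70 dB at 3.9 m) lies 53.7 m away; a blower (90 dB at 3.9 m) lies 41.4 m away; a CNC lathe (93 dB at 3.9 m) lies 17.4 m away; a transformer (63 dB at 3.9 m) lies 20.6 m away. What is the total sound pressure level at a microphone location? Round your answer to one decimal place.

Propagate each source to the receiver with L = L_ref − 20·log₁₀(r/r_ref), then add intensities.
server rack: 70 − 20·log₁₀(53.7/3.9) = 70 − 22.78 = 47.22 dB.
blower: 90 − 20·log₁₀(41.4/3.9) = 90 − 20.52 = 69.48 dB.
CNC lathe: 93 − 20·log₁₀(17.4/3.9) = 93 − 12.99 = 80.01 dB.
transformer: 63 − 20·log₁₀(20.6/3.9) = 63 − 14.46 = 48.54 dB.
Σ 10^(L/10) = 1.092e+08 → L_total = 10·log₁₀(1.092e+08) = 80.38 dB.

80.4 dB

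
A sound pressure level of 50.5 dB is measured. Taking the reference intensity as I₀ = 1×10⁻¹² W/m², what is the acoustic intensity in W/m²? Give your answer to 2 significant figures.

L = 10·log₁₀(I/I₀) ⇒ I = I₀·10^(L/10) = 10⁻¹² × 10^5.05.

1.1e-07 W/m²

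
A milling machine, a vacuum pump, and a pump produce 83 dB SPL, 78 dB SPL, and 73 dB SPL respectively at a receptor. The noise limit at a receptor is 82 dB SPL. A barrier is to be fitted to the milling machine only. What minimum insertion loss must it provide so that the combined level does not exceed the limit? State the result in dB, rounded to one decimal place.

4.2 dB

The untreated sources together contribute 10^(78/10) + 10^(73/10) = 8.305e+07, i.e. 79.19 dB SPL.
The limit corresponds to 10^(82/10) = 1.585e+08; subtracting the fixed part leaves 7.544e+07 for the milling machine, i.e. 78.78 dB SPL.
So the milling machine must be reduced from 83 to 78.78 dB SPL: IL = 4.22 dB.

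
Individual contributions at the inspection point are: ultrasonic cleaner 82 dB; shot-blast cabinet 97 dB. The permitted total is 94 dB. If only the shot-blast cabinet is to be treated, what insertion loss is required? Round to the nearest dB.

3 dB

Fixed contribution from the other source: Σ 10^(L/10) = 10^(82/10) = 1.585e+08 (82.00 dB).
To meet 94 dB overall, the treated shot-blast cabinet may contribute at most 10^(94/10) − 1.585e+08 = 2.353e+09, i.e. 93.72 dB.
Required insertion loss = 97 − 93.72 = 3.28 dB.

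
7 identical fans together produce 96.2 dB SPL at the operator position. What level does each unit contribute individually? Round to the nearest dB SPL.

88 dB SPL

7 equal contributions raise the level by 10·log₁₀ 7 = 8.451 dB, so each unit alone gives 96.2 − 8.451.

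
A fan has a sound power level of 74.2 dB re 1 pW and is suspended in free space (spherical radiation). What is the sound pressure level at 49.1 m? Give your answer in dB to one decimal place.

Free-field spherical radiation: L_p = L_w − 10·log₁₀(4π·r²), r = 49.1 m.
4π·r² = 3.03e+04 m², 10·log₁₀ of that is 44.814 dB.
L_p = 74.2 − 44.814 = 29.39 dB.

29.4 dB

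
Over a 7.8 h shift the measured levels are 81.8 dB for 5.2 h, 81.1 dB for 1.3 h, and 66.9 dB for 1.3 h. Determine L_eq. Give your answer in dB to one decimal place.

80.9 dB

Weight each interval's intensity by its duration and average over T = 7.8 h:
Σ tᵢ·10^(Lᵢ/10) = 5.2·10^(81.8/10) + 1.3·10^(81.1/10) + 1.3·10^(66.9/10) = 9.609e+08.
L_eq = 10·log₁₀(9.609e+08/7.8) = 80.91 dB.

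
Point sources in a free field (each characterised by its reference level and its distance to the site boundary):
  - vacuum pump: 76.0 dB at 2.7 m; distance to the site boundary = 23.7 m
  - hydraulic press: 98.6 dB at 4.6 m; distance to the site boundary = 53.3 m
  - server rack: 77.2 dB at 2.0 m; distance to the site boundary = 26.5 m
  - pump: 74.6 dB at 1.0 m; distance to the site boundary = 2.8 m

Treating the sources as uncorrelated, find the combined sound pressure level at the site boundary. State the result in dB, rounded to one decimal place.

77.7 dB

First find each source's level at the receiver (point-source: −20·log₁₀(r/r_ref)), then combine on an intensity basis.
vacuum pump: 76.0 − 20·log₁₀(23.7/2.7) = 76.0 − 18.87 = 57.13 dB.
hydraulic press: 98.6 − 20·log₁₀(53.3/4.6) = 98.6 − 21.28 = 77.32 dB.
server rack: 77.2 − 20·log₁₀(26.5/2.0) = 77.2 − 22.44 = 54.76 dB.
pump: 74.6 − 20·log₁₀(2.8/1.0) = 74.6 − 8.94 = 65.66 dB.
Σ 10^(L/10) = 5.845e+07 → L_total = 10·log₁₀(5.845e+07) = 77.67 dB.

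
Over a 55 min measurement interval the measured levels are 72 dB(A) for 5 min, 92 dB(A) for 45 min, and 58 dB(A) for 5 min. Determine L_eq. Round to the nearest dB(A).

91 dB(A)

The energy average is taken in the linear domain: L_eq = 10·log₁₀[(Σ tᵢ·10^(Lᵢ/10))/T], T = 55 min.
Σ tᵢ·10^(Lᵢ/10) = 5·10^(72/10) + 45·10^(92/10) + 5·10^(58/10) = 7.140e+10.
L_eq = 10·log₁₀(7.140e+10/55) = 91.13 dB(A).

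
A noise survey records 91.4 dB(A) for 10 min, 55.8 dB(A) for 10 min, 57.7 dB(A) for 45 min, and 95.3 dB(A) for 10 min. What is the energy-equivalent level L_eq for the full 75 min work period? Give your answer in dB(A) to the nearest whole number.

88 dB(A)

L_eq = 10·log₁₀[(1/T)·Σ tᵢ·10^(Lᵢ/10)] with T = 75 min.
Σ tᵢ·10^(Lᵢ/10) = 10·10^(91.4/10) + 10·10^(55.8/10) + 45·10^(57.7/10) + 10·10^(95.3/10) = 4.772e+10.
L_eq = 10·log₁₀(4.772e+10/75) = 88.04 dB(A).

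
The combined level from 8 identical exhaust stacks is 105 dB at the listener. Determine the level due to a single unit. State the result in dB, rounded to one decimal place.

Dividing the total intensity by 8 lowers the level by 10·log₁₀ 8 = 9.031 dB: L₁ = 105 − 9.031.

96.0 dB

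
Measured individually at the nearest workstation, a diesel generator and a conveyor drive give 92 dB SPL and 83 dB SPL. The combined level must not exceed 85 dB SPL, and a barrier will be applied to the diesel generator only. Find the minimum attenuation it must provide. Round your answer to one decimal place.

The untreated sources together contribute 10^(83/10) = 1.995e+08, i.e. 83.00 dB SPL.
The limit corresponds to 10^(85/10) = 3.162e+08; subtracting the fixed part leaves 1.167e+08 for the diesel generator, i.e. 80.67 dB SPL.
Required insertion loss = 92 − 80.67 = 11.33 dB.

11.3 dB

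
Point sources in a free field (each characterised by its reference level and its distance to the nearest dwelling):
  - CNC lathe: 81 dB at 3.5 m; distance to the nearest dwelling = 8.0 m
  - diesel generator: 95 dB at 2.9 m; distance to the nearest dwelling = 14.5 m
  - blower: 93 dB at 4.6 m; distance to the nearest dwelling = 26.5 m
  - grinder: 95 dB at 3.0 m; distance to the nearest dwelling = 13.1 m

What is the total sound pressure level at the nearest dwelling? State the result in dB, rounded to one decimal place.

Apply inverse-square spreading to bring every level to the receiver, then sum 10^(L/10).
CNC lathe: 81 − 20·log₁₀(8.0/3.5) = 81 − 7.18 = 73.82 dB.
diesel generator: 95 − 20·log₁₀(14.5/2.9) = 95 − 13.98 = 81.02 dB.
blower: 93 − 20·log₁₀(26.5/4.6) = 93 − 15.21 = 77.79 dB.
grinder: 95 − 20·log₁₀(13.1/3.0) = 95 − 12.80 = 82.20 dB.
Σ 10^(L/10) = 3.766e+08 → L_total = 10·log₁₀(3.766e+08) = 85.76 dB.

85.8 dB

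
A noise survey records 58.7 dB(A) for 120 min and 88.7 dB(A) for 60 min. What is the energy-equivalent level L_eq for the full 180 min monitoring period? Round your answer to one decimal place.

L_eq = 10·log₁₀[(1/T)·Σ tᵢ·10^(Lᵢ/10)] with T = 180 min.
Σ tᵢ·10^(Lᵢ/10) = 120·10^(58.7/10) + 60·10^(88.7/10) = 4.457e+10.
L_eq = 10·log₁₀(4.457e+10/180) = 83.94 dB(A).

83.9 dB(A)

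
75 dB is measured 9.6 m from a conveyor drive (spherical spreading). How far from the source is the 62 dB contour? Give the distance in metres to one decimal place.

42.9 m

For a point source L₁ − L₂ = 20·log₁₀(r₂/r₁), so r₂ = r₁·10^((L₁−L₂)/20).
r₂ = 9.6·10^((75−62)/20) = 9.6·10^(13.0/20) = 42.88 m.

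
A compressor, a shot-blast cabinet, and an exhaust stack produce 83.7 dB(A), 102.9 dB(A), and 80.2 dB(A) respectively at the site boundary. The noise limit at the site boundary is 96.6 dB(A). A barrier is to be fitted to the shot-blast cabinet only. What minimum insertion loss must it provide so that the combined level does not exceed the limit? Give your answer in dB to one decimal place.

6.6 dB

Fixed contribution from the other sources: Σ 10^(L/10) = 10^(83.7/10) + 10^(80.2/10) = 3.391e+08 (85.30 dB(A)).
The limit corresponds to 10^(96.6/10) = 4.571e+09; subtracting the fixed part leaves 4.232e+09 for the shot-blast cabinet, i.e. 96.27 dB(A).
So the shot-blast cabinet must be reduced from 102.9 to 96.27 dB(A): IL = 6.63 dB.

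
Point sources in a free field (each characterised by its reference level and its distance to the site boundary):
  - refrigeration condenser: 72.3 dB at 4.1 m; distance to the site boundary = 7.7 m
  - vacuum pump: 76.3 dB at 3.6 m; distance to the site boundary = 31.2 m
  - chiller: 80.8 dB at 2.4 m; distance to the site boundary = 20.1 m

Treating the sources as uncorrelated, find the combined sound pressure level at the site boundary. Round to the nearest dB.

Propagate each source to the receiver with L = L_ref − 20·log₁₀(r/r_ref), then add intensities.
refrigeration condenser: 72.3 − 20·log₁₀(7.7/4.1) = 72.3 − 5.47 = 66.83 dB.
vacuum pump: 76.3 − 20·log₁₀(31.2/3.6) = 76.3 − 18.76 = 57.54 dB.
chiller: 80.8 − 20·log₁₀(20.1/2.4) = 80.8 − 18.46 = 62.34 dB.
Σ 10^(L/10) = 7.097e+06 → L_total = 10·log₁₀(7.097e+06) = 68.51 dB.

69 dB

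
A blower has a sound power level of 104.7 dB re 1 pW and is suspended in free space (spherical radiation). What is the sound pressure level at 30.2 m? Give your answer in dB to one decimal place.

L_p = L_w − 10·log₁₀(4π·r²) with r = 30.2 m.
4π·r² = 1.146e+04 m², 10·log₁₀ of that is 40.592 dB.
L_p = 104.7 − 40.592 = 64.11 dB.

64.1 dB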